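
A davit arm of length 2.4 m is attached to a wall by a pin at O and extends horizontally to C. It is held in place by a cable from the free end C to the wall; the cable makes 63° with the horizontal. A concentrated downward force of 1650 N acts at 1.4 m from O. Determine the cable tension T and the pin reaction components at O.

ΣM about O: T·sin63°·2.4 − 1650·1.4 = 0 → T = 2310/(2.4·0.891007) = 1080.24 ≈ 1080 N.
ΣF_x = 0: O_x − T·cos63° = 0 → O_x = 1080.24 × 0.45399 = 490.4 N.
ΣF_y = 0: O_y + T·sin63° − 1650 = 0 → O_y = 1650 − 1080.24 × 0.891007 = 687.5 N.

T = 1080 N, O_x = 490.4 N, O_y = 687.5 N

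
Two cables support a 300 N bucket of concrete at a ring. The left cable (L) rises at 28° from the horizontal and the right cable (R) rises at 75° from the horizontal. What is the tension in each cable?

ΣF_x = 0: −T_L·cos28° + T_R·cos75° = 0 → T_R = 3.41145·T_L.
ΣF_y = 0: T_L·sin28° + T_R·sin75° = 300.
Substitute: T_L·(0.469472 + 3.41145·0.965926) = 300 → T_L = 79.688 ≈ 79.69 N.
Then T_R = 3.41145 × 79.688 = 271.9 N.

T_L = 79.69 N, T_R = 271.9 N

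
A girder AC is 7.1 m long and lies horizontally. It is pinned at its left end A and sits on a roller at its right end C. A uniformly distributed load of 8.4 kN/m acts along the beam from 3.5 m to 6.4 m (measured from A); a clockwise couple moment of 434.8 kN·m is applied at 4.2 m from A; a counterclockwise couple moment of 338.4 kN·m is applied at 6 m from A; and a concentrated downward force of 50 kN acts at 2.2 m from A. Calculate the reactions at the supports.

Resultant of the distributed load: 8.4 × 2.9 = 24.36 kN at 4.95 m from A.
ΣM about A: C_y·7.1 − (8.4·2.9)·4.95 − 434.8 + 338.4 − 50·2.2 = 0 → C_y = 326.982/7.1 = 46.0538 ≈ 46.05 kN.
ΣF_y = 0: A_y + 46.0538 − 8.4·2.9 − 50 = 0 → A_y = 28.31 kN.
ΣF_x = 0: no horizontal applied forces, so A_x = 0.

A_x = 0, A_y = 28.31 kN, C_y = 46.05 kN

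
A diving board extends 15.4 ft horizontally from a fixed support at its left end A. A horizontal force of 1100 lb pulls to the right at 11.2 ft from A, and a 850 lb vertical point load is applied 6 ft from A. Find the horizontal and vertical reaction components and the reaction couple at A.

ΣF_x = 0: A_x + 1100 = 0 → A_x = -1100 lb.
ΣF_y = 0: A_y − 850 = 0 → A_y = 850.0 lb.
ΣM about A: M_A − 850·6 = 0 → M_A = 5100 lb·ft.

A_x = -1100 lb, A_y = 850.0 lb, M_A = 5100 lb·ft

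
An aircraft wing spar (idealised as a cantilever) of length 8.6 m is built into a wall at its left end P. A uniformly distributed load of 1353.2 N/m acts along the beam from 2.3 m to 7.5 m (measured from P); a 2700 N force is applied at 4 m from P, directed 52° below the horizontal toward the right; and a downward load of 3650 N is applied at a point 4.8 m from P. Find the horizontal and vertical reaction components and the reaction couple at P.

Resultant of the distributed load: 1353.2 × 5.2 = 7036.64 N at 4.9 m from P.
ΣF_x = 0: P_x + 2700·cos52° = 0 → P_x = -1662 N.
ΣF_y = 0: P_y − 1353.2·5.2 − 2700·sin52° − 3650 = 0 → P_y = 12810 N.
ΣM about P: M_P − (1353.2·5.2)·4.9 − 2700·sin52°·4 − 3650·4.8 = 0 → M_P = 60510 N·m.

P_x = -1662 N, P_y = 12810 N, M_P = 60510 N·m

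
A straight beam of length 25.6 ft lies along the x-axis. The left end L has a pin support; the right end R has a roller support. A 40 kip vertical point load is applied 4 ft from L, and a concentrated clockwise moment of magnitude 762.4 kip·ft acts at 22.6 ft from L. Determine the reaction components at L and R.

Moments about L: R_y·25.6 − 40·4 − 762.4 = 0 → R_y = 922.4/25.6 = 36.0312 ≈ 36.03 kip.
ΣF_y = 0: L_y + 36.0312 − 40 = 0 → L_y = 3.969 kip.
ΣF_x = 0: no horizontal applied forces, so L_x = 0.

L_x = 0, L_y = 3.969 kip, R_y = 36.03 kip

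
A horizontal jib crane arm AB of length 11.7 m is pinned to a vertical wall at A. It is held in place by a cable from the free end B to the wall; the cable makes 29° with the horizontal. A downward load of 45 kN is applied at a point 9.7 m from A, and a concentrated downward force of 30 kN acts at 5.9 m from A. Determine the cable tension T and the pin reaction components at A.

T = 108.2 kN, A_x = 94.60 kN, A_y = 22.56 kN

ΣM about A: T·sin29°·11.7 − 45·9.7 − 30·5.9 = 0 → T = 613.5/(11.7·0.48481) = 108.158 ≈ 108.2 kN.
ΣF_x = 0: A_x − T·cos29° = 0 → A_x = 108.158 × 0.87462 = 94.60 kN.
ΣF_y = 0: A_y + T·sin29° − 45 − 30 = 0 → A_y = 75 − 108.158 × 0.48481 = 22.56 kN.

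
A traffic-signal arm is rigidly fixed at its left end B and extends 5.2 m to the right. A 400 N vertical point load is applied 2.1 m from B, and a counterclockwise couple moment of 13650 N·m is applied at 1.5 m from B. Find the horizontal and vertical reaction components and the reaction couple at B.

B_x = 0, B_y = 400.0 N, M_B = -12810 N·m

ΣF_x = 0: B_x = 0.
ΣF_y = 0: B_y − 400 = 0 → B_y = 400.0 N.
ΣM about B: M_B − 400·2.1 + 13650 = 0 → M_B = -12810 N·m.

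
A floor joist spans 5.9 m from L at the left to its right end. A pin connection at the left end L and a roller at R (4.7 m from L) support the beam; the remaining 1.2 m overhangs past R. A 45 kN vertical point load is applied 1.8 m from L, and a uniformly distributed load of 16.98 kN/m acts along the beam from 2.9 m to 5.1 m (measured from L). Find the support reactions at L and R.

L_x = 0, L_y = 33.33 kN, R_y = 49.03 kN

Resultant of the distributed load: 16.98 × 2.2 = 37.356 kN at 4 m from L.
Taking moments about L: R_y·4.7 − 45·1.8 − (16.98·2.2)·4 = 0 → R_y = 230.424/4.7 = 49.0264 ≈ 49.03 kN.
ΣF_y = 0: L_y + 49.0264 − 45 − 16.98·2.2 = 0 → L_y = 33.33 kN.
ΣF_x = 0: no horizontal applied forces, so L_x = 0.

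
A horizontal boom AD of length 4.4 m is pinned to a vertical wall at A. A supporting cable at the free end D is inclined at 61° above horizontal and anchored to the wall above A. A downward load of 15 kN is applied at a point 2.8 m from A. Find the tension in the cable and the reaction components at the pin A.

T = 10.91 kN, A_x = 5.291 kN, A_y = 5.455 kN

ΣM about A: T·sin61°·4.4 − 15·2.8 = 0 → T = 42/(4.4·0.87462) = 10.9138 ≈ 10.91 kN.
ΣF_x = 0: A_x − T·cos61° = 0 → A_x = 10.9138 × 0.48481 = 5.291 kN.
ΣF_y = 0: A_y + T·sin61° − 15 = 0 → A_y = 15 − 10.9138 × 0.87462 = 5.455 kN.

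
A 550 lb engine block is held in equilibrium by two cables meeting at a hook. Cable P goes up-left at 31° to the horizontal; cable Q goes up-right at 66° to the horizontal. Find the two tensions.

ΣF_x = 0: −T_P·cos31° + T_Q·cos66° = 0 → T_Q = 2.10743·T_P.
ΣF_y = 0: T_P·sin31° + T_Q·sin66° = 550.
Substitute: T_P·(0.515038 + 2.10743·0.913545) = 550 → T_P = 225.385 ≈ 225.4 lb.
Then T_Q = 2.10743 × 225.385 = 475.0 lb.

T_P = 225.4 lb, T_Q = 475.0 lb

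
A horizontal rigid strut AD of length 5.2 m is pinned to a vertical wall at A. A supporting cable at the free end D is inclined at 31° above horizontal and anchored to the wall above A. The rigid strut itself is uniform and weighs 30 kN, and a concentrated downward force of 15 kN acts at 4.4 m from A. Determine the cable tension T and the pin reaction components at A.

T = 53.77 kN, A_x = 46.09 kN, A_y = 17.31 kN

ΣM about A: T·sin31°·5.2 − 30·2.6 − 15·4.4 = 0 → T = 144/(5.2·0.515038) = 53.7675 ≈ 53.77 kN.
ΣF_x = 0: A_x − T·cos31° = 0 → A_x = 53.7675 × 0.857167 = 46.09 kN.
ΣF_y = 0: A_y + T·sin31° − 30 − 15 = 0 → A_y = 45 − 53.7675 × 0.515038 = 17.31 kN.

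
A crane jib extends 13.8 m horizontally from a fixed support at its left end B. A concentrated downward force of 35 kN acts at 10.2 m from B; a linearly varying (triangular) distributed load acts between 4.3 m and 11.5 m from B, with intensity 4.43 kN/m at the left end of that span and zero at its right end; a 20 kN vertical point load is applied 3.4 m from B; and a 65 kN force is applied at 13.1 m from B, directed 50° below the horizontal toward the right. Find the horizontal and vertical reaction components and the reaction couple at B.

B_x = -41.78 kN, B_y = 120.7 kN, M_B = 1184 kN·m

Resultant of the triangular load: ½ × 4.43 × 7.2 = 15.948 kN, acting at 6.7 m from B (one-third of the span from the peak).
ΣF_x = 0: B_x + 65·cos50° = 0 → B_x = -41.78 kN.
ΣF_y = 0: B_y − 35 − ½·4.43·7.2 − 20 − 65·sin50° = 0 → B_y = 120.7 kN.
ΣM about B: M_B − 35·10.2 − (½·4.43·7.2)·6.7 − 20·3.4 − 65·sin50°·13.1 = 0 → M_B = 1184 kN·m.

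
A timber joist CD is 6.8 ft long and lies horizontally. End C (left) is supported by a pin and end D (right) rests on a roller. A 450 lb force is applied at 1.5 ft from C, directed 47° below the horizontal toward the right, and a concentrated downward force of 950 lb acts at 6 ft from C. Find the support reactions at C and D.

Taking moments about C: D_y·6.8 − 450·sin47°·1.5 − 950·6 = 0 → D_y = 6193.66/6.8 = 910.832 ≈ 910.8 lb.
ΣF_y = 0: C_y + 910.832 − 450·sin47° − 950 = 0 → C_y = 368.3 lb.
ΣF_x = 0: C_x + 450·cos47° = 0 → C_x = -306.9 lb.

C_x = -306.9 lb, C_y = 368.3 lb, D_y = 910.8 lb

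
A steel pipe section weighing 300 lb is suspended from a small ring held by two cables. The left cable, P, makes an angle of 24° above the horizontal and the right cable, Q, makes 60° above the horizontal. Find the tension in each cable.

ΣF_x = 0: −T_P·cos24° + T_Q·cos60° = 0 → T_Q = 1.82709·T_P.
ΣF_y = 0: T_P·sin24° + T_Q·sin60° = 300.
Substitute: T_P·(0.406737 + 1.82709·0.866025) = 300 → T_P = 150.826 ≈ 150.8 lb.
Then T_Q = 1.82709 × 150.826 = 275.6 lb.

T_P = 150.8 lb, T_Q = 275.6 lb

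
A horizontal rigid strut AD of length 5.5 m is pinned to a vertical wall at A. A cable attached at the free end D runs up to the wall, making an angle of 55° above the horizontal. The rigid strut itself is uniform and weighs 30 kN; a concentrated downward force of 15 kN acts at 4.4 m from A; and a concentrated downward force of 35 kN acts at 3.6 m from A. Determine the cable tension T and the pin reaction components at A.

T = 60.93 kN, A_x = 34.95 kN, A_y = 30.09 kN

ΣM about A: T·sin55°·5.5 − 30·2.75 − 15·4.4 − 35·3.6 = 0 → T = 274.5/(5.5·0.819152) = 60.9278 ≈ 60.93 kN.
ΣF_x = 0: A_x − T·cos55° = 0 → A_x = 60.9278 × 0.573576 = 34.95 kN.
ΣF_y = 0: A_y + T·sin55° − 30 − 15 − 35 = 0 → A_y = 80 − 60.9278 × 0.819152 = 30.09 kN.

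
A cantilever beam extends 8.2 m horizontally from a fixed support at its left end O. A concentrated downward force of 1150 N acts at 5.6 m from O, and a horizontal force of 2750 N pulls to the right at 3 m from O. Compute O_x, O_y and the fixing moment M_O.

O_x = -2750 N, O_y = 1150 N, M_O = 6440 N·m

ΣF_x = 0: O_x + 2750 = 0 → O_x = -2750 N.
ΣF_y = 0: O_y − 1150 = 0 → O_y = 1150 N.
ΣM about O: M_O − 1150·5.6 = 0 → M_O = 6440 N·m.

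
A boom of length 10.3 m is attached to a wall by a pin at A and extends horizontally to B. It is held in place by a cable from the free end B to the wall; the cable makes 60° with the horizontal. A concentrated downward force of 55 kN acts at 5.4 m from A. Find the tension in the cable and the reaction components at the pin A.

ΣM about A: T·sin60°·10.3 − 55·5.4 = 0 → T = 297/(10.3·0.866025) = 33.2957 ≈ 33.30 kN.
ΣF_x = 0: A_x − T·cos60° = 0 → A_x = 33.2957 × 0.5 = 16.65 kN.
ΣF_y = 0: A_y + T·sin60° − 55 = 0 → A_y = 55 − 33.2957 × 0.866025 = 26.17 kN.

T = 33.30 kN, A_x = 16.65 kN, A_y = 26.17 kN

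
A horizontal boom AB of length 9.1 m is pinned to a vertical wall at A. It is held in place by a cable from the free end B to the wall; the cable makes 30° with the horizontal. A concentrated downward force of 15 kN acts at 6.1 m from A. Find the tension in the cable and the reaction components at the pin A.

ΣM about A: T·sin30°·9.1 − 15·6.1 = 0 → T = 91.5/(9.1·0.5) = 20.1099 ≈ 20.11 kN.
ΣF_x = 0: A_x − T·cos30° = 0 → A_x = 20.1099 × 0.866025 = 17.42 kN.
ΣF_y = 0: A_y + T·sin30° − 15 = 0 → A_y = 15 − 20.1099 × 0.5 = 4.945 kN.

T = 20.11 kN, A_x = 17.42 kN, A_y = 4.945 kN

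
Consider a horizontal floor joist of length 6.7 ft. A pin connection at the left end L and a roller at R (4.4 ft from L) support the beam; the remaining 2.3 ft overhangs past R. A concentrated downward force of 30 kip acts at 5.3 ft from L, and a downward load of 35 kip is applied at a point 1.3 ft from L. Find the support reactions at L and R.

L_x = 0, L_y = 18.52 kip, R_y = 46.48 kip

ΣM about L: R_y·4.4 − 30·5.3 − 35·1.3 = 0 → R_y = 204.5/4.4 = 46.4773 ≈ 46.48 kip.
ΣF_y = 0: L_y + 46.4773 − 30 − 35 = 0 → L_y = 18.52 kip.
ΣF_x = 0: no horizontal applied forces, so L_x = 0.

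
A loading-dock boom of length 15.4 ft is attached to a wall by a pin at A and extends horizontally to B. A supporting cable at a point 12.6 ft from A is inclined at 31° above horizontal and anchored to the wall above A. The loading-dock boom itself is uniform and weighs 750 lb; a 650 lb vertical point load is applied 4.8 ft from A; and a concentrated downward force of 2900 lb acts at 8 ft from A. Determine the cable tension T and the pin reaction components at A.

ΣM about A: T·sin31°·12.6 − 750·7.7 − 650·4.8 − 2900·8 = 0 → T = 32095/(12.6·0.515038) = 4945.7 ≈ 4946 lb.
ΣF_x = 0: A_x − T·cos31° = 0 → A_x = 4945.7 × 0.857167 = 4239 lb.
ΣF_y = 0: A_y + T·sin31° − 750 − 650 − 2900 = 0 → A_y = 4300 − 4945.7 × 0.515038 = 1753 lb.

T = 4946 lb, A_x = 4239 lb, A_y = 1753 lb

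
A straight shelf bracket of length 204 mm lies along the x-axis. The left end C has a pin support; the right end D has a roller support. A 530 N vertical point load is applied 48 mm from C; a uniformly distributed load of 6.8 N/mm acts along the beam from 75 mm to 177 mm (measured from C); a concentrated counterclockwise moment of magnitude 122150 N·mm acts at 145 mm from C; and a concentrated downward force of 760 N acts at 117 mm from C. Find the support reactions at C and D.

C_x = 0, C_y = 1593 N, D_y = 390.2 N

Resultant of the distributed load: 6.8 × 102 = 693.6 N at 126 mm from C.
Moments about C: D_y·204 − 530·48 − (6.8·102)·126 + 122150 − 760·117 = 0 → D_y = 79603.6/204 = 390.214 ≈ 390.2 N.
ΣF_y = 0: C_y + 390.214 − 530 − 6.8·102 − 760 = 0 → C_y = 1593 N.
ΣF_x = 0: no horizontal applied forces, so C_x = 0.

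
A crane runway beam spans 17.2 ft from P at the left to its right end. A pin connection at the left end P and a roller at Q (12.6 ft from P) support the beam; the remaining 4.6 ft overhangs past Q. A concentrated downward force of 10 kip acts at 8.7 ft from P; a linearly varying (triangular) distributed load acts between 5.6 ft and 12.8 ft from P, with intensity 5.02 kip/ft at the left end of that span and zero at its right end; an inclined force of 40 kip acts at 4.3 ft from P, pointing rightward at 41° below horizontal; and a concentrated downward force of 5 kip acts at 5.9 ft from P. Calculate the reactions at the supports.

Resultant of the triangular load: ½ × 5.02 × 7.2 = 18.072 kip, acting at 8 ft from P (one-third of the span from the peak).
Moments about P: Q_y·12.6 − 10·8.7 − (½·5.02·7.2)·8 − 40·sin41°·4.3 − 5·5.9 = 0 → Q_y = 373.918/12.6 = 29.676 ≈ 29.68 kip.
ΣF_y = 0: P_y + 29.676 − 10 − ½·5.02·7.2 − 40·sin41° − 5 = 0 → P_y = 29.64 kip.
ΣF_x = 0: P_x + 40·cos41° = 0 → P_x = -30.19 kip.

P_x = -30.19 kip, P_y = 29.64 kip, Q_y = 29.68 kip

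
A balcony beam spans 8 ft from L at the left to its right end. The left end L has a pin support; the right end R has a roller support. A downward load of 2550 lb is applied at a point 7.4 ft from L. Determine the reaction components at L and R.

L_x = 0, L_y = 191.2 lb, R_y = 2359 lb

Taking moments about L: R_y·8 − 2550·7.4 = 0 → R_y = 18870/8 = 2358.75 ≈ 2359 lb.
ΣF_y = 0: L_y + 2358.75 − 2550 = 0 → L_y = 191.2 lb.
ΣF_x = 0: no horizontal applied forces, so L_x = 0.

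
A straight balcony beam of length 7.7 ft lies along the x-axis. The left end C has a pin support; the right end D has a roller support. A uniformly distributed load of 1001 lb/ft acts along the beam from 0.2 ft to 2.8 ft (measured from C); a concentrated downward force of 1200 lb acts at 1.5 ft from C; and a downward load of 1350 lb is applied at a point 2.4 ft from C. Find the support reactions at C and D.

Resultant of the distributed load: 1001 × 2.6 = 2602.6 lb at 1.5 ft from C.
ΣM about C: D_y·7.7 − (1001·2.6)·1.5 − 1200·1.5 − 1350·2.4 = 0 → D_y = 8943.9/7.7 = 1161.55 ≈ 1162 lb.
ΣF_y = 0: C_y + 1161.55 − 1001·2.6 − 1200 − 1350 = 0 → C_y = 3991 lb.
ΣF_x = 0: no horizontal applied forces, so C_x = 0.

C_x = 0, C_y = 3991 lb, D_y = 1162 lb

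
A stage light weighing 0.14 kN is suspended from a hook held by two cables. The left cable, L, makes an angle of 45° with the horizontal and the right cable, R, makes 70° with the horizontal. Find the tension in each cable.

T_L = 0.05283 kN, T_R = 0.1092 kN

ΣF_x = 0: −T_L·cos45° + T_R·cos70° = 0 → T_R = 2.06744·T_L.
ΣF_y = 0: T_L·sin45° + T_R·sin70° = 0.14.
Substitute: T_L·(0.707107 + 2.06744·0.939693) = 0.14 → T_L = 0.0528329 ≈ 0.05283 kN.
Then T_R = 2.06744 × 0.0528329 = 0.1092 kN.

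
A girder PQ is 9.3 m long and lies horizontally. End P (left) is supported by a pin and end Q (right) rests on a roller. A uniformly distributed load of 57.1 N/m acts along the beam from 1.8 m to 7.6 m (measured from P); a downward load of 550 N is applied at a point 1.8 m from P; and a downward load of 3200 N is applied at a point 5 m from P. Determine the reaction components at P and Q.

P_x = 0, P_y = 2087 N, Q_y = 1994 N

Resultant of the distributed load: 57.1 × 5.8 = 331.18 N at 4.7 m from P.
Moments about P: Q_y·9.3 − (57.1·5.8)·4.7 − 550·1.8 − 3200·5 = 0 → Q_y = 18546.546/9.3 = 1994.25 ≈ 1994 N.
ΣF_y = 0: P_y + 1994.25 − 57.1·5.8 − 550 − 3200 = 0 → P_y = 2087 N.
ΣF_x = 0: no horizontal applied forces, so P_x = 0.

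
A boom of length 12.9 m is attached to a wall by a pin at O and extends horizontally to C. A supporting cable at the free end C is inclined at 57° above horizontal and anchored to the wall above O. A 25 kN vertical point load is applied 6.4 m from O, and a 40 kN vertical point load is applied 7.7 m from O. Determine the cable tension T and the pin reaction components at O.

T = 43.26 kN, O_x = 23.56 kN, O_y = 28.72 kN

ΣM about O: T·sin57°·12.9 − 25·6.4 − 40·7.7 = 0 → T = 468/(12.9·0.838671) = 43.2578 ≈ 43.26 kN.
ΣF_x = 0: O_x − T·cos57° = 0 → O_x = 43.2578 × 0.544639 = 23.56 kN.
ΣF_y = 0: O_y + T·sin57° − 25 − 40 = 0 → O_y = 65 − 43.2578 × 0.838671 = 28.72 kN.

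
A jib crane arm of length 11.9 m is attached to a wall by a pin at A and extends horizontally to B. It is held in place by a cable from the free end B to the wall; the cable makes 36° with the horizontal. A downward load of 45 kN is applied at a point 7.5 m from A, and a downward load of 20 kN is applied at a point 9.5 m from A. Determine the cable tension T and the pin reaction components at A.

ΣM about A: T·sin36°·11.9 − 45·7.5 − 20·9.5 = 0 → T = 527.5/(11.9·0.587785) = 75.4149 ≈ 75.41 kN.
ΣF_x = 0: A_x − T·cos36° = 0 → A_x = 75.4149 × 0.809017 = 61.01 kN.
ΣF_y = 0: A_y + T·sin36° − 45 − 20 = 0 → A_y = 65 − 75.4149 × 0.587785 = 20.67 kN.

T = 75.41 kN, A_x = 61.01 kN, A_y = 20.67 kN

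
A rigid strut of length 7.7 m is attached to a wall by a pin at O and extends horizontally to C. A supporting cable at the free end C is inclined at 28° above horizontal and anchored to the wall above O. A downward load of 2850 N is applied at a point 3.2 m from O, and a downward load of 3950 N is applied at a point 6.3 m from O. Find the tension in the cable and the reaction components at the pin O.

ΣM about O: T·sin28°·7.7 − 2850·3.2 − 3950·6.3 = 0 → T = 34005/(7.7·0.469472) = 9406.81 ≈ 9407 N.
ΣF_x = 0: O_x − T·cos28° = 0 → O_x = 9406.81 × 0.882948 = 8306 N.
ΣF_y = 0: O_y + T·sin28° − 2850 − 3950 = 0 → O_y = 6800 − 9406.81 × 0.469472 = 2384 N.

T = 9407 N, O_x = 8306 N, O_y = 2384 N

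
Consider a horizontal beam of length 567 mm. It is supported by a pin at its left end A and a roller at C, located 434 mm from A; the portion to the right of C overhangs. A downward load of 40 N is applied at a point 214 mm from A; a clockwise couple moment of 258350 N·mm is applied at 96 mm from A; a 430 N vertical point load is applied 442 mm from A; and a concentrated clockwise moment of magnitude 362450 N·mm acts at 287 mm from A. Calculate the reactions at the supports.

ΣM about A: C_y·434 − 40·214 − 258350 − 430·442 − 362450 = 0 → C_y = 819420/434 = 1888.06 ≈ 1888 N.
ΣF_y = 0: A_y + 1888.06 − 40 − 430 = 0 → A_y = -1418 N.
ΣF_x = 0: no horizontal applied forces, so A_x = 0.

A_x = 0, A_y = -1418 N, C_y = 1888 N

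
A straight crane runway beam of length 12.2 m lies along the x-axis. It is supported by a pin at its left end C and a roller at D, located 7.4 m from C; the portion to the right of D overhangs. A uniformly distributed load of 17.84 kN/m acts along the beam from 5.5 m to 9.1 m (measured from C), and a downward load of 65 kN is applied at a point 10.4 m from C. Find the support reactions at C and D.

C_x = 0, C_y = -25.48 kN, D_y = 154.7 kN

Resultant of the distributed load: 17.84 × 3.6 = 64.224 kN at 7.3 m from C.
Moments about C: D_y·7.4 − (17.84·3.6)·7.3 − 65·10.4 = 0 → D_y = 1144.8352/7.4 = 154.707 ≈ 154.7 kN.
ΣF_y = 0: C_y + 154.707 − 17.84·3.6 − 65 = 0 → C_y = -25.48 kN.
ΣF_x = 0: no horizontal applied forces, so C_x = 0.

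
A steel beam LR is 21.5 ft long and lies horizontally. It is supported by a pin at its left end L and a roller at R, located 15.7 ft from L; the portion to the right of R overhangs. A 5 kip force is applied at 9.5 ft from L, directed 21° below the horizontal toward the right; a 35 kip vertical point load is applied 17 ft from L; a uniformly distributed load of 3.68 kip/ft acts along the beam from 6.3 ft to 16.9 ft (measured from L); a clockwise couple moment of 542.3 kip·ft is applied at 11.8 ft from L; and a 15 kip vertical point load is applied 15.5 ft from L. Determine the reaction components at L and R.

Resultant of the distributed load: 3.68 × 10.6 = 39.008 kip at 11.6 ft from L.
ΣM about L: R_y·15.7 − 5·sin21°·9.5 − 35·17 − (3.68·10.6)·11.6 − 542.3 − 15·15.5 = 0 → R_y = 1839.32/15.7 = 117.154 ≈ 117.2 kip.
ΣF_y = 0: L_y + 117.154 − 5·sin21° − 35 − 3.68·10.6 − 15 = 0 → L_y = -26.35 kip.
ΣF_x = 0: L_x + 5·cos21° = 0 → L_x = -4.668 kip.

L_x = -4.668 kip, L_y = -26.35 kip, R_y = 117.2 kip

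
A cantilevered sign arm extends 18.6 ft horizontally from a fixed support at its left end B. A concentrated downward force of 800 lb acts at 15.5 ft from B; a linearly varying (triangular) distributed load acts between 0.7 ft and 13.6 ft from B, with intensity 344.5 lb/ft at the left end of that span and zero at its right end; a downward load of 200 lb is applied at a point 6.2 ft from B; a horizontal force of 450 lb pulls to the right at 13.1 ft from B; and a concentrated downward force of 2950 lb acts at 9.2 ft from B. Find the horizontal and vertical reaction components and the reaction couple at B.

Resultant of the triangular load: ½ × 344.5 × 12.9 = 2222.025 lb, acting at 5 ft from B (one-third of the span from the peak).
ΣF_x = 0: B_x + 450 = 0 → B_x = -450.0 lb.
ΣF_y = 0: B_y − 800 − ½·344.5·12.9 − 200 − 2950 = 0 → B_y = 6172 lb.
ΣM about B: M_B − 800·15.5 − (½·344.5·12.9)·5 − 200·6.2 − 2950·9.2 = 0 → M_B = 51890 lb·ft.

B_x = -450.0 lb, B_y = 6172 lb, M_B = 51890 lb·ft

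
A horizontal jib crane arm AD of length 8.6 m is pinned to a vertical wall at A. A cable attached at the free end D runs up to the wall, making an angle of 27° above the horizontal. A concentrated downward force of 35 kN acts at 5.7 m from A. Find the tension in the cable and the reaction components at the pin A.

T = 51.10 kN, A_x = 45.53 kN, A_y = 11.80 kN

ΣM about A: T·sin27°·8.6 − 35·5.7 = 0 → T = 199.5/(8.6·0.45399) = 51.0973 ≈ 51.10 kN.
ΣF_x = 0: A_x − T·cos27° = 0 → A_x = 51.0973 × 0.891007 = 45.53 kN.
ΣF_y = 0: A_y + T·sin27° − 35 = 0 → A_y = 35 − 51.0973 × 0.45399 = 11.80 kN.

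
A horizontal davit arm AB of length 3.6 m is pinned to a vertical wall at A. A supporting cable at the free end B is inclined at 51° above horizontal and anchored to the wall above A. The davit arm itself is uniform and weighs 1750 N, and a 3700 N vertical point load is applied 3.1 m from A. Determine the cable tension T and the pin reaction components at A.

ΣM about A: T·sin51°·3.6 − 1750·1.8 − 3700·3.1 = 0 → T = 14620/(3.6·0.777146) = 5225.67 ≈ 5226 N.
ΣF_x = 0: A_x − T·cos51° = 0 → A_x = 5225.67 × 0.62932 = 3289 N.
ΣF_y = 0: A_y + T·sin51° − 1750 − 3700 = 0 → A_y = 5450 − 5225.67 × 0.777146 = 1389 N.

T = 5226 N, A_x = 3289 N, A_y = 1389 N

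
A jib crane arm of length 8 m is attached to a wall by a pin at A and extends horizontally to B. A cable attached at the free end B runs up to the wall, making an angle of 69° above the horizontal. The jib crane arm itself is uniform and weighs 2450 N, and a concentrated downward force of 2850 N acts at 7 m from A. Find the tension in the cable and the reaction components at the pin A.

T = 3983 N, A_x = 1427 N, A_y = 1581 N

ΣM about A: T·sin69°·8 − 2450·4 − 2850·7 = 0 → T = 29750/(8·0.93358) = 3983.32 ≈ 3983 N.
ΣF_x = 0: A_x − T·cos69° = 0 → A_x = 3983.32 × 0.358368 = 1427 N.
ΣF_y = 0: A_y + T·sin69° − 2450 − 2850 = 0 → A_y = 5300 − 3983.32 × 0.93358 = 1581 N.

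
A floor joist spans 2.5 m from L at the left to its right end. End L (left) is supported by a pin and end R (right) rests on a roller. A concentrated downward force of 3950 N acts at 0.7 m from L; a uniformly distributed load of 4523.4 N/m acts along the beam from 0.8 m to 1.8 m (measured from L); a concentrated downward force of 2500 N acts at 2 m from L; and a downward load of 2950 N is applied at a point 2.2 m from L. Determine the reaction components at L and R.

Resultant of the distributed load: 4523.4 × 1 = 4523.4 N at 1.3 m from L.
ΣM about L: R_y·2.5 − 3950·0.7 − (4523.4·1)·1.3 − 2500·2 − 2950·2.2 = 0 → R_y = 20135.42/2.5 = 8054.17 ≈ 8054 N.
ΣF_y = 0: L_y + 8054.17 − 3950 − 4523.4·1 − 2500 − 2950 = 0 → L_y = 5869 N.
ΣF_x = 0: no horizontal applied forces, so L_x = 0.

L_x = 0, L_y = 5869 N, R_y = 8054 N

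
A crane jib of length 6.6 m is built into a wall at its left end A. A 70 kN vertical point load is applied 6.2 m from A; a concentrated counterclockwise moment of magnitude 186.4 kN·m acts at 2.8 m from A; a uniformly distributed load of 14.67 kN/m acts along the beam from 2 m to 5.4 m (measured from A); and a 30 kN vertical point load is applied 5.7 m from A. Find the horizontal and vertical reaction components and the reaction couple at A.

A_x = 0, A_y = 149.9 kN, M_A = 603.1 kN·m

Resultant of the distributed load: 14.67 × 3.4 = 49.878 kN at 3.7 m from A.
ΣF_x = 0: A_x = 0.
ΣF_y = 0: A_y − 70 − 14.67·3.4 − 30 = 0 → A_y = 149.9 kN.
ΣM about A: M_A − 70·6.2 + 186.4 − (14.67·3.4)·3.7 − 30·5.7 = 0 → M_A = 603.1 kN·m.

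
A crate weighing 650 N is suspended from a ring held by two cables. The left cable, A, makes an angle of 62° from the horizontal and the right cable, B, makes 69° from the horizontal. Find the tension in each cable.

T_A = 308.6 N, T_B = 404.3 N

ΣF_x = 0: −T_A·cos62° + T_B·cos69° = 0 → T_B = 1.31003·T_A.
ΣF_y = 0: T_A·sin62° + T_B·sin69° = 650.
Substitute: T_A·(0.882948 + 1.31003·0.93358) = 650 → T_A = 308.647 ≈ 308.6 N.
Then T_B = 1.31003 × 308.647 = 404.3 N.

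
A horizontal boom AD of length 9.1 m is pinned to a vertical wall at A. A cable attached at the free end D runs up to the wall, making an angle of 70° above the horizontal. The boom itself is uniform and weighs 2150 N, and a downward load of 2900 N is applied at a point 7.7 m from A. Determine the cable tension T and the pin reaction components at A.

T = 3755 N, A_x = 1284 N, A_y = 1521 N

ΣM about A: T·sin70°·9.1 − 2150·4.55 − 2900·7.7 = 0 → T = 32112.5/(9.1·0.939693) = 3755.32 ≈ 3755 N.
ΣF_x = 0: A_x − T·cos70° = 0 → A_x = 3755.32 × 0.34202 = 1284 N.
ΣF_y = 0: A_y + T·sin70° − 2150 − 2900 = 0 → A_y = 5050 − 3755.32 × 0.939693 = 1521 N.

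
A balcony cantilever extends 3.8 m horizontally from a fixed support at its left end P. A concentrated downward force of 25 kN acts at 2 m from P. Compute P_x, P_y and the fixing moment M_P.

P_x = 0, P_y = 25.00 kN, M_P = 50.00 kN·m

ΣF_x = 0: P_x = 0.
ΣF_y = 0: P_y − 25 = 0 → P_y = 25.00 kN.
ΣM about P: M_P − 25·2 = 0 → M_P = 50.00 kN·m.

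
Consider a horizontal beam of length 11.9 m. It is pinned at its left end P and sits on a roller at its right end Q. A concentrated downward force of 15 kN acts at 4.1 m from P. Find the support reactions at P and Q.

P_x = 0, P_y = 9.832 kN, Q_y = 5.168 kN

Taking moments about P: Q_y·11.9 − 15·4.1 = 0 → Q_y = 61.5/11.9 = 5.16807 ≈ 5.168 kN.
ΣF_y = 0: P_y + 5.16807 − 15 = 0 → P_y = 9.832 kN.
ΣF_x = 0: no horizontal applied forces, so P_x = 0.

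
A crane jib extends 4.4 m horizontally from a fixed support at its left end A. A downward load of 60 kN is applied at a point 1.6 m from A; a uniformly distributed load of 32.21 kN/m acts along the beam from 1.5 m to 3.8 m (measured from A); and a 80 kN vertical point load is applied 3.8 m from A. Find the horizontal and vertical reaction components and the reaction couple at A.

Resultant of the distributed load: 32.21 × 2.3 = 74.083 kN at 2.65 m from A.
ΣF_x = 0: A_x = 0.
ΣF_y = 0: A_y − 60 − 32.21·2.3 − 80 = 0 → A_y = 214.1 kN.
ΣM about A: M_A − 60·1.6 − (32.21·2.3)·2.65 − 80·3.8 = 0 → M_A = 596.3 kN·m.

A_x = 0, A_y = 214.1 kN, M_A = 596.3 kN·m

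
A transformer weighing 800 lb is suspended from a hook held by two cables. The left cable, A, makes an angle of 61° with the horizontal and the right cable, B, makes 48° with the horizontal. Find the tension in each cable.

T_A = 566.1 lb, T_B = 410.2 lb

ΣF_x = 0: −T_A·cos61° + T_B·cos48° = 0 → T_B = 0.724537·T_A.
ΣF_y = 0: T_A·sin61° + T_B·sin48° = 800.
Substitute: T_A·(0.87462 + 0.724537·0.743145) = 800 → T_A = 566.149 ≈ 566.1 lb.
Then T_B = 0.724537 × 566.149 = 410.2 lb.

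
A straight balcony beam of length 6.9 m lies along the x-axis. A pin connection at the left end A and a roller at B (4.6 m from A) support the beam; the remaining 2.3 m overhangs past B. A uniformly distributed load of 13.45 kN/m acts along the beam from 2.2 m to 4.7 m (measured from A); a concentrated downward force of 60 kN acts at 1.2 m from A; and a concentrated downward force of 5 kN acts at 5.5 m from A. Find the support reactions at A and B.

A_x = 0, A_y = 51.78 kN, B_y = 46.85 kN

Resultant of the distributed load: 13.45 × 2.5 = 33.625 kN at 3.45 m from A.
Moments about A: B_y·4.6 − (13.45·2.5)·3.45 − 60·1.2 − 5·5.5 = 0 → B_y = 215.50625/4.6 = 46.8492 ≈ 46.85 kN.
ΣF_y = 0: A_y + 46.8492 − 13.45·2.5 − 60 − 5 = 0 → A_y = 51.78 kN.
ΣF_x = 0: no horizontal applied forces, so A_x = 0.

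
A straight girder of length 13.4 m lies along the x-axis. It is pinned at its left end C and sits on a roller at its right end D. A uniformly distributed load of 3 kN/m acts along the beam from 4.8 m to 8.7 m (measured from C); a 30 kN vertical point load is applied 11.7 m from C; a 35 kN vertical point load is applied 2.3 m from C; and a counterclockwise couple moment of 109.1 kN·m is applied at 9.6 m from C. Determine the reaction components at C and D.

Resultant of the distributed load: 3 × 3.9 = 11.7 kN at 6.75 m from C.
Taking moments about C: D_y·13.4 − (3·3.9)·6.75 − 30·11.7 − 35·2.3 + 109.1 = 0 → D_y = 401.375/13.4 = 29.9534 ≈ 29.95 kN.
ΣF_y = 0: C_y + 29.9534 − 3·3.9 − 30 − 35 = 0 → C_y = 46.75 kN.
ΣF_x = 0: no horizontal applied forces, so C_x = 0.

C_x = 0, C_y = 46.75 kN, D_y = 29.95 kN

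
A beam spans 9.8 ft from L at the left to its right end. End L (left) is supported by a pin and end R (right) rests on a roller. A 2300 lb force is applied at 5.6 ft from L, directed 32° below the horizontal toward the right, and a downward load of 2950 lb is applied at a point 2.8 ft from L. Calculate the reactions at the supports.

Moments about L: R_y·9.8 − 2300·sin32°·5.6 − 2950·2.8 = 0 → R_y = 15085.4/9.8 = 1539.33 ≈ 1539 lb.
ΣF_y = 0: L_y + 1539.33 − 2300·sin32° − 2950 = 0 → L_y = 2629 lb.
ΣF_x = 0: L_x + 2300·cos32° = 0 → L_x = -1951 lb.

L_x = -1951 lb, L_y = 2629 lb, R_y = 1539 lb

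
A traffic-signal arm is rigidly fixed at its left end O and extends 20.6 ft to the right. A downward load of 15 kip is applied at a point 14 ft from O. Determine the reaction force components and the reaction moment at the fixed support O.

ΣF_x = 0: O_x = 0.
ΣF_y = 0: O_y − 15 = 0 → O_y = 15.00 kip.
ΣM about O: M_O − 15·14 = 0 → M_O = 210.0 kip·ft.

O_x = 0, O_y = 15.00 kip, M_O = 210.0 kip·ft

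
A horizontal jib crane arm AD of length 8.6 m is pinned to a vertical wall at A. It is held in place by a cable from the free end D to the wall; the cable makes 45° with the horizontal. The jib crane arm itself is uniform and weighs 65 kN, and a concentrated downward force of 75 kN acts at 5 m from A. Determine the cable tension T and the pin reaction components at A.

T = 107.6 kN, A_x = 76.10 kN, A_y = 63.90 kN

ΣM about A: T·sin45°·8.6 − 65·4.3 − 75·5 = 0 → T = 654.5/(8.6·0.707107) = 107.628 ≈ 107.6 kN.
ΣF_x = 0: A_x − T·cos45° = 0 → A_x = 107.628 × 0.707107 = 76.10 kN.
ΣF_y = 0: A_y + T·sin45° − 65 − 75 = 0 → A_y = 140 − 107.628 × 0.707107 = 63.90 kN.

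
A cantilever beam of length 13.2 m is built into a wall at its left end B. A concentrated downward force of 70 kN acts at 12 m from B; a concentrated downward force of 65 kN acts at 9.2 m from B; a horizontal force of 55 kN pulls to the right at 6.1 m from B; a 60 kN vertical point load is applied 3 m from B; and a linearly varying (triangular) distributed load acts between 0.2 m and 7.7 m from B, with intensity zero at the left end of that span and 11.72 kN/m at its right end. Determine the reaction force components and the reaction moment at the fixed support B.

B_x = -55.00 kN, B_y = 238.9 kN, M_B = 1847 kN·m

Resultant of the triangular load: ½ × 11.72 × 7.5 = 43.95 kN, acting at 5.2 m from B (one-third of the span from the peak).
ΣF_x = 0: B_x + 55 = 0 → B_x = -55.00 kN.
ΣF_y = 0: B_y − 70 − 65 − 60 − ½·11.72·7.5 = 0 → B_y = 238.9 kN.
ΣM about B: M_B − 70·12 − 65·9.2 − 60·3 − (½·11.72·7.5)·5.2 = 0 → M_B = 1847 kN·m.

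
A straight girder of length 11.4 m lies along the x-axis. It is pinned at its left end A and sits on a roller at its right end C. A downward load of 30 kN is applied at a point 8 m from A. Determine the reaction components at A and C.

A_x = 0, A_y = 8.947 kN, C_y = 21.05 kN

Taking moments about A: C_y·11.4 − 30·8 = 0 → C_y = 240/11.4 = 21.0526 ≈ 21.05 kN.
ΣF_y = 0: A_y + 21.0526 − 30 = 0 → A_y = 8.947 kN.
ΣF_x = 0: no horizontal applied forces, so A_x = 0.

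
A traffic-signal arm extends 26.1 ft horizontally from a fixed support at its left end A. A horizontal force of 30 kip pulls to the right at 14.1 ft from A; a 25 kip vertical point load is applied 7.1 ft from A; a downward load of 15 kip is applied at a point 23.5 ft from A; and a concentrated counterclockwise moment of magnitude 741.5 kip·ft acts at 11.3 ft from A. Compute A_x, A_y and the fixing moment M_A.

ΣF_x = 0: A_x + 30 = 0 → A_x = -30.00 kip.
ΣF_y = 0: A_y − 25 − 15 = 0 → A_y = 40.00 kip.
ΣM about A: M_A − 25·7.1 − 15·23.5 + 741.5 = 0 → M_A = -211.5 kip·ft.

A_x = -30.00 kip, A_y = 40.00 kip, M_A = -211.5 kip·ft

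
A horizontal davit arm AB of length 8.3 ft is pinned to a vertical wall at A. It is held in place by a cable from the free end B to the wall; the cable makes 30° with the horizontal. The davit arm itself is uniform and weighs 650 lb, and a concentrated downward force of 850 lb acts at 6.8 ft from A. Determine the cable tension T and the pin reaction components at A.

T = 2043 lb, A_x = 1769 lb, A_y = 478.6 lb

ΣM about A: T·sin30°·8.3 − 650·4.15 − 850·6.8 = 0 → T = 8477.5/(8.3·0.5) = 2042.77 ≈ 2043 lb.
ΣF_x = 0: A_x − T·cos30° = 0 → A_x = 2042.77 × 0.866025 = 1769 lb.
ΣF_y = 0: A_y + T·sin30° − 650 − 850 = 0 → A_y = 1500 − 2042.77 × 0.5 = 478.6 lb.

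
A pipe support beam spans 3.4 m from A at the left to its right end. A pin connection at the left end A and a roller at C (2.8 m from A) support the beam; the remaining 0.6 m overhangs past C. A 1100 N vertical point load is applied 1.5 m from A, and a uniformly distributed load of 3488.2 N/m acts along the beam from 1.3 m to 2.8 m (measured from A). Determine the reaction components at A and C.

Resultant of the distributed load: 3488.2 × 1.5 = 5232.3 N at 2.05 m from A.
Taking moments about A: C_y·2.8 − 1100·1.5 − (3488.2·1.5)·2.05 = 0 → C_y = 12376.215/2.8 = 4420.08 ≈ 4420 N.
ΣF_y = 0: A_y + 4420.08 − 1100 − 3488.2·1.5 = 0 → A_y = 1912 N.
ΣF_x = 0: no horizontal applied forces, so A_x = 0.

A_x = 0, A_y = 1912 N, C_y = 4420 N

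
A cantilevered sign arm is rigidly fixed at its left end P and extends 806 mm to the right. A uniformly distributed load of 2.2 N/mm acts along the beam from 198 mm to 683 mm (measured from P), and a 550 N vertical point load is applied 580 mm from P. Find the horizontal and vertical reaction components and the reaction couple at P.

P_x = 0, P_y = 1617 N, M_P = 789000 N·mm

Resultant of the distributed load: 2.2 × 485 = 1067 N at 440.5 mm from P.
ΣF_x = 0: P_x = 0.
ΣF_y = 0: P_y − 2.2·485 − 550 = 0 → P_y = 1617 N.
ΣM about P: M_P − (2.2·485)·440.5 − 550·580 = 0 → M_P = 789000 N·mm.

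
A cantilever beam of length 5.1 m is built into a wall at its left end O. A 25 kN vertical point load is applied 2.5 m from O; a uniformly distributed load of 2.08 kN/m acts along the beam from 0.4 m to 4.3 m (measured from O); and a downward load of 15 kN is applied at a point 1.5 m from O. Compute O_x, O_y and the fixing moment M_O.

Resultant of the distributed load: 2.08 × 3.9 = 8.112 kN at 2.35 m from O.
ΣF_x = 0: O_x = 0.
ΣF_y = 0: O_y − 25 − 2.08·3.9 − 15 = 0 → O_y = 48.11 kN.
ΣM about O: M_O − 25·2.5 − (2.08·3.9)·2.35 − 15·1.5 = 0 → M_O = 104.1 kN·m.

O_x = 0, O_y = 48.11 kN, M_O = 104.1 kN·m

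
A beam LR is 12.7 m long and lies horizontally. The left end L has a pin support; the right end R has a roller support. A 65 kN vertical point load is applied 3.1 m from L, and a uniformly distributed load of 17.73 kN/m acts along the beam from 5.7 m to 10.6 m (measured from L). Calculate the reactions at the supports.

L_x = 0, L_y = 80.26 kN, R_y = 71.62 kN

Resultant of the distributed load: 17.73 × 4.9 = 86.877 kN at 8.15 m from L.
Moments about L: R_y·12.7 − 65·3.1 − (17.73·4.9)·8.15 = 0 → R_y = 909.54755/12.7 = 71.6179 ≈ 71.62 kN.
ΣF_y = 0: L_y + 71.6179 − 65 − 17.73·4.9 = 0 → L_y = 80.26 kN.
ΣF_x = 0: no horizontal applied forces, so L_x = 0.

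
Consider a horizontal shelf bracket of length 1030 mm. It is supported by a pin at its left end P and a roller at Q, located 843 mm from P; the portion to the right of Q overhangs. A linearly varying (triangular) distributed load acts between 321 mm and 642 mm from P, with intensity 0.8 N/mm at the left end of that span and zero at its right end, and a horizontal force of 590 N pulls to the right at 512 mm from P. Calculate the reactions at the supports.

Resultant of the triangular load: ½ × 0.8 × 321 = 128.4 N, acting at 428 mm from P (one-third of the span from the peak).
ΣM about P: Q_y·843 − (½·0.8·321)·428 = 0 → Q_y = 54955.2/843 = 65.19 N.
ΣF_y = 0: P_y + 65.19 − ½·0.8·321 = 0 → P_y = 63.21 N.
ΣF_x = 0: P_x + 590 = 0 → P_x = -590.0 N.

P_x = -590.0 N, P_y = 63.21 N, Q_y = 65.19 N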